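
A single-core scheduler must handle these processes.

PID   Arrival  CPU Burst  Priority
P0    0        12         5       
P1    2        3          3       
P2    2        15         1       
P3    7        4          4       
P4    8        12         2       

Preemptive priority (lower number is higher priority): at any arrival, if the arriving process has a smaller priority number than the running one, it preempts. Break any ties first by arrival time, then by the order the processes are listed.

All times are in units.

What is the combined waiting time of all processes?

Timeline: | P0 0-2 | P2 2-17 | P4 17-29 | P1 29-32 | P3 32-36 | P0 36-46 |
Completion: P0=46  P1=32  P2=17  P3=36  P4=29
Turnaround (C−A): P0=46  P1=30  P2=15  P3=29  P4=21
Waiting = turnaround − burst: P0=34, P1=27, P2=0, P3=25, P4=9
Total waiting = 34 + 27 + 0 + 25 + 9 = 95

95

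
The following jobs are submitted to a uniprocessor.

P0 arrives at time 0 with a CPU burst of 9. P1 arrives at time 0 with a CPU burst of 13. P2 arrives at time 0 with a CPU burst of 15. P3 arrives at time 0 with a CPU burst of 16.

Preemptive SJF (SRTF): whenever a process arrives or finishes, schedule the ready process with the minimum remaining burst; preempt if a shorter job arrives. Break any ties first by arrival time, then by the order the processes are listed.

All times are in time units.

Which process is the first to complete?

P0

Timeline: | P0 0-9 | P1 9-22 | P2 22-37 | P3 37-53 |
Completion: P0=9  P1=22  P2=37  P3=53
Finish order: P0 → P1 → P2 → P3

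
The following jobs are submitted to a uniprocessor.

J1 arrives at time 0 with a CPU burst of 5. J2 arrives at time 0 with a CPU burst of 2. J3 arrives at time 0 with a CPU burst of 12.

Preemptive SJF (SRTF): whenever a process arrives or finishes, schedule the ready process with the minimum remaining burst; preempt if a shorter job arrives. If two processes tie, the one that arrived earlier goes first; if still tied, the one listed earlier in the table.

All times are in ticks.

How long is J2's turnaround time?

Schedule: | J2 0-2 | J1 2-7 | J3 7-19 |
Completion: J1=7  J2=2  J3=19
Turnaround(J2) = completion − arrival = 2 − 0 = 2

2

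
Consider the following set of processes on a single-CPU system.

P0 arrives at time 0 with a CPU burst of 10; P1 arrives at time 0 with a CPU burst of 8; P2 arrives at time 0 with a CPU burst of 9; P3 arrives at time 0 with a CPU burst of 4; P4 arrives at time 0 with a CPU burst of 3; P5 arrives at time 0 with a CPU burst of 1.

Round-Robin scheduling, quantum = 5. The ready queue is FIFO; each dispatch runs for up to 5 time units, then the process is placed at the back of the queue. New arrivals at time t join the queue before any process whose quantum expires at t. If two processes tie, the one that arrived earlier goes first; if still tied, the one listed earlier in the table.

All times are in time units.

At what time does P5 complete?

Gantt: | P0 0-5 | P1 5-10 | P2 10-15 | P3 15-19 | P4 19-22 | P5 22-23 | P0 23-28 | P1 28-31 | P2 31-35 |
Completion: P0=28  P1=31  P2=35  P3=19  P4=22  P5=23

23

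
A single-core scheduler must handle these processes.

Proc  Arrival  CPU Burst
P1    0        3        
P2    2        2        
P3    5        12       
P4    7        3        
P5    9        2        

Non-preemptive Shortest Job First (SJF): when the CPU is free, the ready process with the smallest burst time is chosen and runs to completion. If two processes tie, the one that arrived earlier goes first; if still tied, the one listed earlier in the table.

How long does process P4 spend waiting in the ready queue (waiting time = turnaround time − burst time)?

12

Gantt: | P1 0-3 | P2 3-5 | P3 5-17 | P5 17-19 | P4 19-22 |
Completion: P1=3  P2=5  P3=17  P4=22  P5=19
Turnaround (C−A): P1=3  P2=3  P3=12  P4=15  P5=10
Waiting(P4) = turnaround − burst = 15 − 3 = 12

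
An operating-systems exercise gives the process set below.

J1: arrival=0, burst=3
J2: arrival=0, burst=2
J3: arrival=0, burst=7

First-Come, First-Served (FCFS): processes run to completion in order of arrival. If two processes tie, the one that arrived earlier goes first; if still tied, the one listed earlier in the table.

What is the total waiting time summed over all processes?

8

Schedule: | J1 0-3 | J2 3-5 | J3 5-12 |
Completion: J1=3  J2=5  J3=12
Turnaround (C−A): J1=3  J2=5  J3=12
Waiting = turnaround − burst: J1=0, J2=3, J3=5
Total waiting = 0 + 3 + 5 = 8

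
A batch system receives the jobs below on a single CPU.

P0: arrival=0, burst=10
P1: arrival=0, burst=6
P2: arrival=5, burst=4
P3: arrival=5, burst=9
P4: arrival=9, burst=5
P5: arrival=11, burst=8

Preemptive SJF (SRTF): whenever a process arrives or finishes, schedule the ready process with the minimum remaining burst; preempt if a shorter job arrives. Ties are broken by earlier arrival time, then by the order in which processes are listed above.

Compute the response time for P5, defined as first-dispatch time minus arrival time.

4

Timeline: | P1 0-6 | P2 6-10 | P4 10-15 | P5 15-23 | P3 23-32 | P0 32-42 |
Completion: P0=42  P1=6  P2=10  P3=32  P4=15  P5=23
Turnaround (C−A): P0=42  P1=6  P2=5  P3=27  P4=6  P5=12
Response(P5) = first start − arrival = 15 − 11 = 4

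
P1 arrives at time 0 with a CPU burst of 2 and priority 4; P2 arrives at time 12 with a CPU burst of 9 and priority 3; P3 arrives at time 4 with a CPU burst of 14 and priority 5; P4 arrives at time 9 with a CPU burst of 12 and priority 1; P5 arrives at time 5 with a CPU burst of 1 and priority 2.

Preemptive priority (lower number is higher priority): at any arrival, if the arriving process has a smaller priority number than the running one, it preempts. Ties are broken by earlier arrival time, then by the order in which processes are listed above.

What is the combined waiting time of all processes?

Timeline: | P1 0-2 | idle 2-4 | P3 4-5 | P5 5-6 | P3 6-9 | P4 9-21 | P2 21-30 | P3 30-40 |
Completion: P1=2  P2=30  P3=40  P4=21  P5=6
Waiting = turnaround − burst: P1=0, P2=9, P3=22, P4=0, P5=0
Total waiting = 0 + 9 + 22 + 0 + 0 = 31

31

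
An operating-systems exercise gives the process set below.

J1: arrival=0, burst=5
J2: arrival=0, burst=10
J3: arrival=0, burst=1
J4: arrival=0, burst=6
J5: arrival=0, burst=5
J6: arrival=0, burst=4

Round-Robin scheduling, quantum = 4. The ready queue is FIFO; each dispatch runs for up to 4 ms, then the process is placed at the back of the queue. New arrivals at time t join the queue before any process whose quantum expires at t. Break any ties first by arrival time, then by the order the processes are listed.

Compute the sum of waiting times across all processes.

109

Schedule: | J1 0-4 | J2 4-8 | J3 8-9 | J4 9-13 | J5 13-17 | J6 17-21 | J1 21-22 | J2 22-26 | J4 26-28 | J5 28-29 | J2 29-31 |
Completion: J1=22  J2=31  J3=9  J4=28  J5=29  J6=21
Turnaround (C−A): J1=22  J2=31  J3=9  J4=28  J5=29  J6=21
Waiting = turnaround − burst: J1=17, J2=21, J3=8, J4=22, J5=24, J6=17
Total waiting = 17 + 21 + 8 + 22 + 24 + 17 = 109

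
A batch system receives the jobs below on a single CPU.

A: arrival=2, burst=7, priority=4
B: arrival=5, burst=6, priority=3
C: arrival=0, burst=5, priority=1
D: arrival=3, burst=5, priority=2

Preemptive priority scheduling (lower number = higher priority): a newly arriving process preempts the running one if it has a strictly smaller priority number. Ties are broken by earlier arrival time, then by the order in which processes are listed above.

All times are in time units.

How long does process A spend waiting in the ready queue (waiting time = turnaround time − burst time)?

Gantt: | C 0-5 | D 5-10 | B 10-16 | A 16-23 |
Completion: A=23  B=16  C=5  D=10
Turnaround (C−A): A=21  B=11  C=5  D=7
Waiting(A) = turnaround − burst = 21 − 7 = 14

14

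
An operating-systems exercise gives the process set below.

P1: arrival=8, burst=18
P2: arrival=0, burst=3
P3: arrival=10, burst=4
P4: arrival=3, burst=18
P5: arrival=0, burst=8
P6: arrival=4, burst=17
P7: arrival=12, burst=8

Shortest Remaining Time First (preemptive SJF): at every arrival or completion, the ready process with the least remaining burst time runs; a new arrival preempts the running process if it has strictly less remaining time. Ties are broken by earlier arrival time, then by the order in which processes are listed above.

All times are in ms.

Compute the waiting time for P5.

Schedule: | P2 0-3 | P5 3-11 | P3 11-15 | P7 15-23 | P6 23-40 | P4 40-58 | P1 58-76 |
Completion: P1=76  P2=3  P3=15  P4=58  P5=11  P6=40  P7=23
Waiting(P5) = turnaround − burst = 11 − 8 = 3

3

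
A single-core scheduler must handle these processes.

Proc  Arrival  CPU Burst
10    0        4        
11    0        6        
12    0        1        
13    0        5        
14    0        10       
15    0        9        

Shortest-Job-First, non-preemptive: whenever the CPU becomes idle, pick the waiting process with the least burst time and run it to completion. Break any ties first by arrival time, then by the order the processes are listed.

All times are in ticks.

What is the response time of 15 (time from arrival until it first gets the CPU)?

16

Timeline: | 12 0-1 | 10 1-5 | 13 5-10 | 11 10-16 | 15 16-25 | 14 25-35 |
Completion: 10=5  11=16  12=1  13=10  14=35  15=25
Turnaround (C−A): 10=5  11=16  12=1  13=10  14=35  15=25
Response(15) = first start − arrival = 16 − 0 = 16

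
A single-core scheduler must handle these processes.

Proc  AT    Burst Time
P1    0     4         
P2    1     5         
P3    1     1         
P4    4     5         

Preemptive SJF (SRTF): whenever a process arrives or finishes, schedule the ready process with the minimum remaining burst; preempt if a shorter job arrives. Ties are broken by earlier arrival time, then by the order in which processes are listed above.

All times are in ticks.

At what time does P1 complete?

5

Schedule: | P1 0-1 | P3 1-2 | P1 2-5 | P2 5-10 | P4 10-15 |
Completion: P1=5  P2=10  P3=2  P4=15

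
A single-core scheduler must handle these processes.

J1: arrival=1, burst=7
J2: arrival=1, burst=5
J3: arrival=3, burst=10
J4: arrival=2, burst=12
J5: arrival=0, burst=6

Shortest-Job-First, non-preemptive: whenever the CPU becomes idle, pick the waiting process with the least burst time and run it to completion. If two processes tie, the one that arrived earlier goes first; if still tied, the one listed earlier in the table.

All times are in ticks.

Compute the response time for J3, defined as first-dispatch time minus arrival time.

15

Schedule: | J5 0-6 | J2 6-11 | J1 11-18 | J3 18-28 | J4 28-40 |
Completion: J1=18  J2=11  J3=28  J4=40  J5=6
Turnaround (C−A): J1=17  J2=10  J3=25  J4=38  J5=6
Response(J3) = first start − arrival = 18 − 3 = 15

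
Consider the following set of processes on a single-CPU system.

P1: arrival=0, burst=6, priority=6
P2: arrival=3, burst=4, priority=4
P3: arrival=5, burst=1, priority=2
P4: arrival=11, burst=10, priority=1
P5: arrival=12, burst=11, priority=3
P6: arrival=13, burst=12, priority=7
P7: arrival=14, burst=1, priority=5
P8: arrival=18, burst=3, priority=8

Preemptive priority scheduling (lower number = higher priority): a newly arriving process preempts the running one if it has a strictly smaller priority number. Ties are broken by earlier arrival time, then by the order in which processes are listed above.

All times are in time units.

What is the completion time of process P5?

Gantt: | P1 0-3 | P2 3-5 | P3 5-6 | P2 6-8 | P1 8-11 | P4 11-21 | P5 21-32 | P7 32-33 | P6 33-45 | P8 45-48 |
Completion: P1=11  P2=8  P3=6  P4=21  P5=32  P6=45  P7=33  P8=48
Turnaround (C−A): P1=11  P2=5  P3=1  P4=10  P5=20  P6=32  P7=19  P8=30

32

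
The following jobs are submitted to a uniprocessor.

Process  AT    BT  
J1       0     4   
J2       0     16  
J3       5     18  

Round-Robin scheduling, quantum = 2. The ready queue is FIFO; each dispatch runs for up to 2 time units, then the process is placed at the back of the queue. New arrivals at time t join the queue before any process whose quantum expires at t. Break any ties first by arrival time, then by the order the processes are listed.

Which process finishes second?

J2

Schedule: | J1 0-2 | J2 2-4 | J1 4-6 | J2 6-8 | J3 8-10 | J2 10-12 | J3 12-14 | J2 14-16 | J3 16-18 | J2 18-20 | J3 20-22 | J2 22-24 | J3 24-26 | J2 26-28 | J3 28-30 | J2 30-32 | J3 32-38 |
Completion: J1=6  J2=32  J3=38
Turnaround (C−A): J1=6  J2=32  J3=33
Finish order: J1 → J2 → J3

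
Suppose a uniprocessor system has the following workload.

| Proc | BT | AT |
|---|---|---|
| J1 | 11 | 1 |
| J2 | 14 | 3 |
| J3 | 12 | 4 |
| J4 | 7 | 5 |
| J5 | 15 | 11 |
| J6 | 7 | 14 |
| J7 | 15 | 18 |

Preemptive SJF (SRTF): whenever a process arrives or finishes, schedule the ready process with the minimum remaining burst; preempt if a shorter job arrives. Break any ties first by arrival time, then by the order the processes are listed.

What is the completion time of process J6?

Timeline: | idle 0-1 | J1 1-12 | J4 12-19 | J6 19-26 | J3 26-38 | J2 38-52 | J5 52-67 | J7 67-82 |
Completion: J1=12  J2=52  J3=38  J4=19  J5=67  J6=26  J7=82

26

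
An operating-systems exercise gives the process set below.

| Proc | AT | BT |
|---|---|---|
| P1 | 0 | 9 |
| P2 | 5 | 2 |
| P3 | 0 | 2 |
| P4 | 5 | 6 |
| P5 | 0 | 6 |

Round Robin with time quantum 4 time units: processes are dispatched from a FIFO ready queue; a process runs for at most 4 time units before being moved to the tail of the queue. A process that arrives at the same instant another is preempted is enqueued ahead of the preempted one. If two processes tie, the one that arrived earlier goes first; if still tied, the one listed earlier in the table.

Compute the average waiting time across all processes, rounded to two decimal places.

11.40

Gantt: | P1 0-4 | P3 4-6 | P5 6-10 | P1 10-14 | P2 14-16 | P4 16-20 | P5 20-22 | P1 22-23 | P4 23-25 |
Completion: P1=23  P2=16  P3=6  P4=25  P5=22
Turnaround (C−A): P1=23  P2=11  P3=6  P4=20  P5=22
Waiting times: P1=14, P2=9, P3=4, P4=14, P5=16
Average waiting = (14+9+4+14+16) / 5 = 57/5 = 11.40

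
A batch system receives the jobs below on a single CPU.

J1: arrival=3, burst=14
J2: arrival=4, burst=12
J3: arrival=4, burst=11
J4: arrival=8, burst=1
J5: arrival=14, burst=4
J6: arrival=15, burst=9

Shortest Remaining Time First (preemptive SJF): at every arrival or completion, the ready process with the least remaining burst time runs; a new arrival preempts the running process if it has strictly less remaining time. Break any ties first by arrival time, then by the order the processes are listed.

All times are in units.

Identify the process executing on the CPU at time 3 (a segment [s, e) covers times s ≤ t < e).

Timeline: | idle 0-3 | J1 3-4 | J3 4-8 | J4 8-9 | J3 9-16 | J5 16-20 | J6 20-29 | J2 29-41 | J1 41-54 |
Completion: J1=54  J2=41  J3=16  J4=9  J5=20  J6=29
Turnaround (C−A): J1=51  J2=37  J3=12  J4=1  J5=6  J6=14

J1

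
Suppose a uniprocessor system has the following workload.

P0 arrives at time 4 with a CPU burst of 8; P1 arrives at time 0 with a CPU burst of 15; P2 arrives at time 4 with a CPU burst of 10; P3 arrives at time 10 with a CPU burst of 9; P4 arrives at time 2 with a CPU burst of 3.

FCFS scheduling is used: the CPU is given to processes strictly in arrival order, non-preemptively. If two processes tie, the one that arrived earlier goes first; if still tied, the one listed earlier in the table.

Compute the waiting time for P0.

14

Gantt: | P1 0-15 | P4 15-18 | P0 18-26 | P2 26-36 | P3 36-45 |
Completion: P0=26  P1=15  P2=36  P3=45  P4=18
Turnaround (C−A): P0=22  P1=15  P2=32  P3=35  P4=16
Waiting(P0) = turnaround − burst = 22 − 8 = 14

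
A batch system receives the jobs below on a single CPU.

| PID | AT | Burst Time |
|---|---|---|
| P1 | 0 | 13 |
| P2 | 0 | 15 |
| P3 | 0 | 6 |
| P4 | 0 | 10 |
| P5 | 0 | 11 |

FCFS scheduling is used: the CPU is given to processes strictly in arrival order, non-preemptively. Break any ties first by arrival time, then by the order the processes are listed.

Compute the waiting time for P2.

Gantt: | P1 0-13 | P2 13-28 | P3 28-34 | P4 34-44 | P5 44-55 |
Completion: P1=13  P2=28  P3=34  P4=44  P5=55
Turnaround (C−A): P1=13  P2=28  P3=34  P4=44  P5=55
Waiting(P2) = turnaround − burst = 28 − 15 = 13

13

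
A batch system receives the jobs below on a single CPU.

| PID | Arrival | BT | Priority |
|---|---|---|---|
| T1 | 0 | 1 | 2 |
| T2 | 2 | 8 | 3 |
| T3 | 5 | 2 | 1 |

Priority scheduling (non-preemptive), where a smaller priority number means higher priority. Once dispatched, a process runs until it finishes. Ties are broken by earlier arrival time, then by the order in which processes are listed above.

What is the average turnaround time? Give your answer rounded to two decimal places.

Timeline: | T1 0-1 | idle 1-2 | T2 2-10 | T3 10-12 |
Completion: T1=1  T2=10  T3=12
Turnaround times: T1=1, T2=8, T3=7
Average turnaround = (1+8+7) / 3 = 16/3 = 5.33

5.33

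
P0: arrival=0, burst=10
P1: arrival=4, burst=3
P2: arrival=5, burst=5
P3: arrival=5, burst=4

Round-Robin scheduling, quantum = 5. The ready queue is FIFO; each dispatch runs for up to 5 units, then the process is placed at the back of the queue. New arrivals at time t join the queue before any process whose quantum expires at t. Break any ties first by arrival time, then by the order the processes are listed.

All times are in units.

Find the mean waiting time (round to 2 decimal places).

Timeline: | P0 0-5 | P1 5-8 | P2 8-13 | P3 13-17 | P0 17-22 |
Completion: P0=22  P1=8  P2=13  P3=17
Waiting times: P0=12, P1=1, P2=3, P3=8
Average waiting = (12+1+3+8) / 4 = 24/4 = 6.00

6.00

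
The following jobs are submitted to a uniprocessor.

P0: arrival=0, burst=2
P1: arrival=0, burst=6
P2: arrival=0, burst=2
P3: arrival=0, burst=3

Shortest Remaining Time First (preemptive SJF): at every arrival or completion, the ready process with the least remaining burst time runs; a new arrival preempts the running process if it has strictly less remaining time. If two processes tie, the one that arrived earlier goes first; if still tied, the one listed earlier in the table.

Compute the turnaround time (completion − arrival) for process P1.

Gantt: | P0 0-2 | P2 2-4 | P3 4-7 | P1 7-13 |
Completion: P0=2  P1=13  P2=4  P3=7
Turnaround(P1) = completion − arrival = 13 − 0 = 13

13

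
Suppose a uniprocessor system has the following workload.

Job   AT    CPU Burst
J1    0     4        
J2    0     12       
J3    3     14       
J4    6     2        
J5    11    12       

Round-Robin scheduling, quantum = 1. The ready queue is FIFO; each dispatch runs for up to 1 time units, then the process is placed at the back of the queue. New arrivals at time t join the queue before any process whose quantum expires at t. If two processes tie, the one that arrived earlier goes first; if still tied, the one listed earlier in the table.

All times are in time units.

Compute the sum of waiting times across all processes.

82

Schedule: | J1 0-1 | J2 1-2 | J1 2-3 | J2 3-4 | J3 4-5 | J1 5-6 | J2 6-7 | J3 7-8 | J4 8-9 | J1 9-10 | J2 10-11 | J3 11-12 | J4 12-13 | J5 13-14 | J2 14-15 | J3 15-16 | J5 16-17 | J2 17-18 | J3 18-19 | J5 19-20 | J2 20-21 | J3 21-22 | J5 22-23 | J2 23-24 | J3 24-25 | J5 25-26 | J2 26-27 | J3 27-28 | J5 28-29 | J2 29-30 | J3 30-31 | J5 31-32 | J2 32-33 | J3 33-34 | J5 34-35 | J2 35-36 | J3 36-37 | J5 37-38 | J3 38-39 | J5 39-40 | J3 40-41 | J5 41-42 | J3 42-43 | J5 43-44 |
Completion: J1=10  J2=36  J3=43  J4=13  J5=44
Turnaround (C−A): J1=10  J2=36  J3=40  J4=7  J5=33
Waiting = turnaround − burst: J1=6, J2=24, J3=26, J4=5, J5=21
Total waiting = 6 + 24 + 26 + 5 + 21 = 82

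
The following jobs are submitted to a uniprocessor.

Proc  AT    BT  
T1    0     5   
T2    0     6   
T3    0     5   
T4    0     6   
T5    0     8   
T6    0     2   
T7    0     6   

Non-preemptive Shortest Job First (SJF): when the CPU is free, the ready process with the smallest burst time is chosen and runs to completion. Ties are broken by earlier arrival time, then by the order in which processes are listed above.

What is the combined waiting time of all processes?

Gantt: | T6 0-2 | T1 2-7 | T3 7-12 | T2 12-18 | T4 18-24 | T7 24-30 | T5 30-38 |
Completion: T1=7  T2=18  T3=12  T4=24  T5=38  T6=2  T7=30
Waiting = turnaround − burst: T1=2, T2=12, T3=7, T4=18, T5=30, T6=0, T7=24
Total waiting = 2 + 12 + 7 + 18 + 30 + 0 + 24 = 93

93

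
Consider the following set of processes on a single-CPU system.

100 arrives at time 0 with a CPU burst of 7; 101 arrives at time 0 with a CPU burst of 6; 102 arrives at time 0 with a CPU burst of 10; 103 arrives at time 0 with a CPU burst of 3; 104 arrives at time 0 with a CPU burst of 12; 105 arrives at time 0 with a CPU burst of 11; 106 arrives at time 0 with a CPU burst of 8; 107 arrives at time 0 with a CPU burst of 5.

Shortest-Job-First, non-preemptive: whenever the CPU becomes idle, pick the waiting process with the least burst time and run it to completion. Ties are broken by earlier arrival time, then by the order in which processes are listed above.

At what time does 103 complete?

3

Gantt: | 103 0-3 | 107 3-8 | 101 8-14 | 100 14-21 | 106 21-29 | 102 29-39 | 105 39-50 | 104 50-62 |
Completion: 100=21  101=14  102=39  103=3  104=62  105=50  106=29  107=8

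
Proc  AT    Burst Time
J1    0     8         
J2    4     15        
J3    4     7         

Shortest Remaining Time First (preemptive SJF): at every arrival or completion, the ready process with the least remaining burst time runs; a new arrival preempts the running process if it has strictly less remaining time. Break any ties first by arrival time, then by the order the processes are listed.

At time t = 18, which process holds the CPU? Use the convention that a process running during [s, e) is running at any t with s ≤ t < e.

Gantt: | J1 0-8 | J3 8-15 | J2 15-30 |
Completion: J1=8  J2=30  J3=15

J2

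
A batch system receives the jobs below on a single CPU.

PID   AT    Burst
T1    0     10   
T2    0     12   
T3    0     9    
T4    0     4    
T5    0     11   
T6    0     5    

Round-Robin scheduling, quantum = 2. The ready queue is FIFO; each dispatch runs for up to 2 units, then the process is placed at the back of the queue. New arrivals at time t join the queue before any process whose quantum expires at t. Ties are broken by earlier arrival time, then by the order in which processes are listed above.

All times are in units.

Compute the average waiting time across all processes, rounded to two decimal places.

32.00

Timeline: | T1 0-2 | T2 2-4 | T3 4-6 | T4 6-8 | T5 8-10 | T6 10-12 | T1 12-14 | T2 14-16 | T3 16-18 | T4 18-20 | T5 20-22 | T6 22-24 | T1 24-26 | T2 26-28 | T3 28-30 | T5 30-32 | T6 32-33 | T1 33-35 | T2 35-37 | T3 37-39 | T5 39-41 | T1 41-43 | T2 43-45 | T3 45-46 | T5 46-48 | T2 48-50 | T5 50-51 |
Completion: T1=43  T2=50  T3=46  T4=20  T5=51  T6=33
Turnaround (C−A): T1=43  T2=50  T3=46  T4=20  T5=51  T6=33
Waiting times: T1=33, T2=38, T3=37, T4=16, T5=40, T6=28
Average waiting = (33+38+37+16+40+28) / 6 = 192/6 = 32.00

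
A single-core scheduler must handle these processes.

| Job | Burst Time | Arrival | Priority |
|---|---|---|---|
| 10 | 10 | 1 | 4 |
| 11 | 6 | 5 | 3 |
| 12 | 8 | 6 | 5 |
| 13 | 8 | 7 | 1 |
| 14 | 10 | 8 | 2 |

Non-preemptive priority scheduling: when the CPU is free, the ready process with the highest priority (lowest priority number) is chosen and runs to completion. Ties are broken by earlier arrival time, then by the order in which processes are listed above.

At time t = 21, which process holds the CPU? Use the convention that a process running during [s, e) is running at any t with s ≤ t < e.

Timeline: | idle 0-1 | 10 1-11 | 13 11-19 | 14 19-29 | 11 29-35 | 12 35-43 |
Completion: 10=11  11=35  12=43  13=19  14=29

14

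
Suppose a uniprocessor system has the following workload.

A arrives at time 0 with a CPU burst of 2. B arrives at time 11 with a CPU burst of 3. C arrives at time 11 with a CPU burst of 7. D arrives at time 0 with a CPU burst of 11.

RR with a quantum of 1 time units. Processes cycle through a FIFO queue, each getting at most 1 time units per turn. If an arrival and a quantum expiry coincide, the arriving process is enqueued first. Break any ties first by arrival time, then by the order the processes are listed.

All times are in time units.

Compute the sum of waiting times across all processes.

Schedule: | A 0-1 | D 1-2 | A 2-3 | D 3-11 | B 11-12 | C 12-13 | D 13-14 | B 14-15 | C 15-16 | D 16-17 | B 17-18 | C 18-23 |
Completion: A=3  B=18  C=23  D=17
Turnaround (C−A): A=3  B=7  C=12  D=17
Waiting = turnaround − burst: A=1, B=4, C=5, D=6
Total waiting = 1 + 4 + 5 + 6 = 16

16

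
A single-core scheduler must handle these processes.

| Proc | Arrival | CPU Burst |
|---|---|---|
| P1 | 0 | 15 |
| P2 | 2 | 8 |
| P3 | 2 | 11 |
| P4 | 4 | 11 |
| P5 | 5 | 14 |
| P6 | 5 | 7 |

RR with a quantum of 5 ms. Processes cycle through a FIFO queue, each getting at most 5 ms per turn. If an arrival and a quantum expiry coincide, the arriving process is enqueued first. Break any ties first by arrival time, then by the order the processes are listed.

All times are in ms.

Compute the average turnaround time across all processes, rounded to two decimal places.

Timeline: | P1 0-5 | P2 5-10 | P3 10-15 | P4 15-20 | P5 20-25 | P6 25-30 | P1 30-35 | P2 35-38 | P3 38-43 | P4 43-48 | P5 48-53 | P6 53-55 | P1 55-60 | P3 60-61 | P4 61-62 | P5 62-66 |
Completion: P1=60  P2=38  P3=61  P4=62  P5=66  P6=55
Turnaround (C−A): P1=60  P2=36  P3=59  P4=58  P5=61  P6=50
Turnaround times: P1=60, P2=36, P3=59, P4=58, P5=61, P6=50
Average turnaround = (60+36+59+58+61+50) / 6 = 324/6 = 54.00

54.00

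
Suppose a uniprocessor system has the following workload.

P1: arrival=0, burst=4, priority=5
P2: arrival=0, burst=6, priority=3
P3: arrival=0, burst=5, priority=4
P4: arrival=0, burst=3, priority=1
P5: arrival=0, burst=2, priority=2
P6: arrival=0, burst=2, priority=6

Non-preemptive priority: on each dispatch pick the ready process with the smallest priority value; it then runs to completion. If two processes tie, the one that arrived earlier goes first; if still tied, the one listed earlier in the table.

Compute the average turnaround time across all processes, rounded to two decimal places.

12.83

Timeline: | P4 0-3 | P5 3-5 | P2 5-11 | P3 11-16 | P1 16-20 | P6 20-22 |
Completion: P1=20  P2=11  P3=16  P4=3  P5=5  P6=22
Turnaround (C−A): P1=20  P2=11  P3=16  P4=3  P5=5  P6=22
Turnaround times: P1=20, P2=11, P3=16, P4=3, P5=5, P6=22
Average turnaround = (20+11+16+3+5+22) / 6 = 77/6 = 12.83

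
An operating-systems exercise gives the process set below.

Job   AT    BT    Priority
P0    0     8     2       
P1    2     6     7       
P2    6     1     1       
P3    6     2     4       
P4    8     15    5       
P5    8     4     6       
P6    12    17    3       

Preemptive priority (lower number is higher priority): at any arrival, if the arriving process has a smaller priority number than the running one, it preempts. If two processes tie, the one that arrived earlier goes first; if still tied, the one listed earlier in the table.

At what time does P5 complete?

47

Gantt: | P0 0-6 | P2 6-7 | P0 7-9 | P3 9-11 | P4 11-12 | P6 12-29 | P4 29-43 | P5 43-47 | P1 47-53 |
Completion: P0=9  P1=53  P2=7  P3=11  P4=43  P5=47  P6=29
Turnaround (C−A): P0=9  P1=51  P2=1  P3=5  P4=35  P5=39  P6=17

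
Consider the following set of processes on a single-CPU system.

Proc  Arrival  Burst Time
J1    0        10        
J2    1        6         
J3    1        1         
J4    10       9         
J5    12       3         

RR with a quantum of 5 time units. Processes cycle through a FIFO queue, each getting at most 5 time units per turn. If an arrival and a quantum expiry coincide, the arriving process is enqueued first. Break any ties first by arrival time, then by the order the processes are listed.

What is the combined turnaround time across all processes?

Timeline: | J1 0-5 | J2 5-10 | J3 10-11 | J1 11-16 | J4 16-21 | J2 21-22 | J5 22-25 | J4 25-29 |
Completion: J1=16  J2=22  J3=11  J4=29  J5=25
Turnaround (C−A): J1=16  J2=21  J3=10  J4=19  J5=13
Turnaround = completion − arrival: J1=16, J2=21, J3=10, J4=19, J5=13
Total turnaround = 16 + 21 + 10 + 19 + 13 = 79

79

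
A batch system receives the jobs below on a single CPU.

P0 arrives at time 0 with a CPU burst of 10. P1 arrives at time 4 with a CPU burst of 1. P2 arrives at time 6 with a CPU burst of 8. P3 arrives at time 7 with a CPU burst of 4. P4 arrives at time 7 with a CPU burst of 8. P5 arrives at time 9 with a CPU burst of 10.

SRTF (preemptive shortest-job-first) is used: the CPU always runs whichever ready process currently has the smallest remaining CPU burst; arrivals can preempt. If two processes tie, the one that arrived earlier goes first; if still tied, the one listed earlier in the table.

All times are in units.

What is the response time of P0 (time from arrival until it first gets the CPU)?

Gantt: | P0 0-4 | P1 4-5 | P0 5-11 | P3 11-15 | P2 15-23 | P4 23-31 | P5 31-41 |
Completion: P0=11  P1=5  P2=23  P3=15  P4=31  P5=41
Turnaround (C−A): P0=11  P1=1  P2=17  P3=8  P4=24  P5=32
Response(P0) = first start − arrival = 0 − 0 = 0

0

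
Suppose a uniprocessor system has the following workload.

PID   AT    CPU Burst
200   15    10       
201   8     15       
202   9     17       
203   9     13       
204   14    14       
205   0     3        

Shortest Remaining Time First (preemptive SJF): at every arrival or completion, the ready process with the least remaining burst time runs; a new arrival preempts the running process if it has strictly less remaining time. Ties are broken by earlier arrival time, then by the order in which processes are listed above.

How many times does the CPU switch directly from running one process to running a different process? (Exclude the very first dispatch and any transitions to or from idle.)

Timeline: | 205 0-3 | idle 3-8 | 201 8-9 | 203 9-22 | 200 22-32 | 201 32-46 | 204 46-60 | 202 60-77 |
Completion: 200=32  201=46  202=77  203=22  204=60  205=3
Turnaround (C−A): 200=17  201=38  202=68  203=13  204=46  205=3

5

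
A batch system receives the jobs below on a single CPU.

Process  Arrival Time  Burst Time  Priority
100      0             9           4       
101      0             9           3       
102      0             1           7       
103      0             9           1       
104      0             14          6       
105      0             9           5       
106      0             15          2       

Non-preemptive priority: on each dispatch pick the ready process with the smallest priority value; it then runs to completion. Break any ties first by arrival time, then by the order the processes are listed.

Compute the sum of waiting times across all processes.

224

Schedule: | 103 0-9 | 106 9-24 | 101 24-33 | 100 33-42 | 105 42-51 | 104 51-65 | 102 65-66 |
Completion: 100=42  101=33  102=66  103=9  104=65  105=51  106=24
Turnaround (C−A): 100=42  101=33  102=66  103=9  104=65  105=51  106=24
Waiting = turnaround − burst: 100=33, 101=24, 102=65, 103=0, 104=51, 105=42, 106=9
Total waiting = 33 + 24 + 65 + 0 + 51 + 42 + 9 = 224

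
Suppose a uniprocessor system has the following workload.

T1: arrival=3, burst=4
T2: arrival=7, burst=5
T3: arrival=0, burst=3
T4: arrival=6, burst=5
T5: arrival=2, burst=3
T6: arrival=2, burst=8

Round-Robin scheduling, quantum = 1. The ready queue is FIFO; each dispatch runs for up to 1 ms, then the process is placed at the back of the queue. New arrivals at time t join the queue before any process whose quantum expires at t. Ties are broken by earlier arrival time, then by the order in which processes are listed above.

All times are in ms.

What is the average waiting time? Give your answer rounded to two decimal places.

11.17

Schedule: | T3 0-2 | T5 2-3 | T6 3-4 | T3 4-5 | T1 5-6 | T5 6-7 | T6 7-8 | T4 8-9 | T1 9-10 | T2 10-11 | T5 11-12 | T6 12-13 | T4 13-14 | T1 14-15 | T2 15-16 | T6 16-17 | T4 17-18 | T1 18-19 | T2 19-20 | T6 20-21 | T4 21-22 | T2 22-23 | T6 23-24 | T4 24-25 | T2 25-26 | T6 26-28 |
Completion: T1=19  T2=26  T3=5  T4=25  T5=12  T6=28
Turnaround (C−A): T1=16  T2=19  T3=5  T4=19  T5=10  T6=26
Waiting times: T1=12, T2=14, T3=2, T4=14, T5=7, T6=18
Average waiting = (12+14+2+14+7+18) / 6 = 67/6 = 11.17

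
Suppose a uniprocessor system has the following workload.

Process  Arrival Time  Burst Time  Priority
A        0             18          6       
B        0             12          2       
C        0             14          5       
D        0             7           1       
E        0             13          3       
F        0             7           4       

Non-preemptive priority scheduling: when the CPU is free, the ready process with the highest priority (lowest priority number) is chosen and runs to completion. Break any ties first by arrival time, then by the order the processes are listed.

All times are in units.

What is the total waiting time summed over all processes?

Schedule: | D 0-7 | B 7-19 | E 19-32 | F 32-39 | C 39-53 | A 53-71 |
Completion: A=71  B=19  C=53  D=7  E=32  F=39
Turnaround (C−A): A=71  B=19  C=53  D=7  E=32  F=39
Waiting = turnaround − burst: A=53, B=7, C=39, D=0, E=19, F=32
Total waiting = 53 + 7 + 39 + 0 + 19 + 32 = 150

150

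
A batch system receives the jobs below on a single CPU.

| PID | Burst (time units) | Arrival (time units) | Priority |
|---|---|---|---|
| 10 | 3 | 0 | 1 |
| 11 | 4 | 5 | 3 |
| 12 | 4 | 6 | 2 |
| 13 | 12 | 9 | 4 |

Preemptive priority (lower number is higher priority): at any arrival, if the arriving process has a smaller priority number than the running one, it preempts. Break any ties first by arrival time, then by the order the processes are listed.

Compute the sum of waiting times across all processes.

8

Gantt: | 10 0-3 | idle 3-5 | 11 5-6 | 12 6-10 | 11 10-13 | 13 13-25 |
Completion: 10=3  11=13  12=10  13=25
Waiting = turnaround − burst: 10=0, 11=4, 12=0, 13=4
Total waiting = 0 + 4 + 0 + 4 = 8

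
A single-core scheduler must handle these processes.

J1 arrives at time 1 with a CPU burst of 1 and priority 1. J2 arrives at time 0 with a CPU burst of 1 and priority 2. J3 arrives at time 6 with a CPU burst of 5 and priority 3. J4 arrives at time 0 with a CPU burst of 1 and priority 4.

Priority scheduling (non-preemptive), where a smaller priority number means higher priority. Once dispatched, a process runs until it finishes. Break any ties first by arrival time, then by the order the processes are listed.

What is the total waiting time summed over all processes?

2

Schedule: | J2 0-1 | J1 1-2 | J4 2-3 | idle 3-6 | J3 6-11 |
Completion: J1=2  J2=1  J3=11  J4=3
Waiting = turnaround − burst: J1=0, J2=0, J3=0, J4=2
Total waiting = 0 + 0 + 0 + 2 = 2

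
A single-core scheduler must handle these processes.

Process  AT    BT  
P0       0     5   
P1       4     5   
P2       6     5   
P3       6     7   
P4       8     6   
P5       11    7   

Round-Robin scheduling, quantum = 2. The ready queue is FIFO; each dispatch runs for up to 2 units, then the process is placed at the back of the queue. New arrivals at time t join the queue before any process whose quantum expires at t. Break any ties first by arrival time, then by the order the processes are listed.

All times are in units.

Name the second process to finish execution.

P1

Gantt: | P0 0-4 | P1 4-6 | P0 6-7 | P2 7-9 | P3 9-11 | P1 11-13 | P4 13-15 | P2 15-17 | P5 17-19 | P3 19-21 | P1 21-22 | P4 22-24 | P2 24-25 | P5 25-27 | P3 27-29 | P4 29-31 | P5 31-33 | P3 33-34 | P5 34-35 |
Completion: P0=7  P1=22  P2=25  P3=34  P4=31  P5=35
Turnaround (C−A): P0=7  P1=18  P2=19  P3=28  P4=23  P5=24
Finish order: P0 → P1 → P2 → P4 → P3 → P5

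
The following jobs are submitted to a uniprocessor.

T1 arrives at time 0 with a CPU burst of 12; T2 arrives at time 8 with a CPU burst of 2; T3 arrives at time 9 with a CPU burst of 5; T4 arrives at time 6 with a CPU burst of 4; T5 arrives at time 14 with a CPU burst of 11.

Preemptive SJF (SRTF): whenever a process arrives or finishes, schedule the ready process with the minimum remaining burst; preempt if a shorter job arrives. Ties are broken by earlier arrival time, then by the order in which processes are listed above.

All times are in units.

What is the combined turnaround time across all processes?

Gantt: | T1 0-6 | T4 6-10 | T2 10-12 | T3 12-17 | T1 17-23 | T5 23-34 |
Completion: T1=23  T2=12  T3=17  T4=10  T5=34
Turnaround = completion − arrival: T1=23, T2=4, T3=8, T4=4, T5=20
Total turnaround = 23 + 4 + 8 + 4 + 20 = 59

59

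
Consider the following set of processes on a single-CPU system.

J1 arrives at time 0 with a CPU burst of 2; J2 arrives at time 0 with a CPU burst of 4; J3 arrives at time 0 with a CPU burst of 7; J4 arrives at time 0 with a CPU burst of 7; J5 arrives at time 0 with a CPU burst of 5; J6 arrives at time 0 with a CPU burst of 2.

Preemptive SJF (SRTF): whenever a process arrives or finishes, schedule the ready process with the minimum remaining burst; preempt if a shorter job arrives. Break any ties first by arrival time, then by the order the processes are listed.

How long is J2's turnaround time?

8

Gantt: | J1 0-2 | J6 2-4 | J2 4-8 | J5 8-13 | J3 13-20 | J4 20-27 |
Completion: J1=2  J2=8  J3=20  J4=27  J5=13  J6=4
Turnaround (C−A): J1=2  J2=8  J3=20  J4=27  J5=13  J6=4
Turnaround(J2) = completion − arrival = 8 − 0 = 8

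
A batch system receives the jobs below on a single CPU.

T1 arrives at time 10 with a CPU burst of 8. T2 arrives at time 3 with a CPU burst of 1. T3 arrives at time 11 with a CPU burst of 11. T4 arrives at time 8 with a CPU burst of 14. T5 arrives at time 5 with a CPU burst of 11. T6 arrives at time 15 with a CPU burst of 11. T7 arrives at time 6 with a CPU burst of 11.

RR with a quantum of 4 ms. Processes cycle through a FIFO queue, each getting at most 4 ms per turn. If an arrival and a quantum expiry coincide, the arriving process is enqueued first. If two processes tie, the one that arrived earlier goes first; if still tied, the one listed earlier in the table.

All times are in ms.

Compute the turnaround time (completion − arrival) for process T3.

55

Gantt: | idle 0-3 | T2 3-4 | idle 4-5 | T5 5-9 | T7 9-13 | T4 13-17 | T5 17-21 | T1 21-25 | T3 25-29 | T7 29-33 | T6 33-37 | T4 37-41 | T5 41-44 | T1 44-48 | T3 48-52 | T7 52-55 | T6 55-59 | T4 59-63 | T3 63-66 | T6 66-69 | T4 69-71 |
Completion: T1=48  T2=4  T3=66  T4=71  T5=44  T6=69  T7=55
Turnaround (C−A): T1=38  T2=1  T3=55  T4=63  T5=39  T6=54  T7=49
Turnaround(T3) = completion − arrival = 66 − 11 = 55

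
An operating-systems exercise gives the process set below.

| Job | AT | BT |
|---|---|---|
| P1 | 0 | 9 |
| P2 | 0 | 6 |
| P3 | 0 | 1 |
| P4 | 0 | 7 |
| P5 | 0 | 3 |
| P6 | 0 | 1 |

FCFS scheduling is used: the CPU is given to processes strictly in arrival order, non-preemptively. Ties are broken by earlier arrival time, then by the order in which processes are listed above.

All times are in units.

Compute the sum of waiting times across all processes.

89

Schedule: | P1 0-9 | P2 9-15 | P3 15-16 | P4 16-23 | P5 23-26 | P6 26-27 |
Completion: P1=9  P2=15  P3=16  P4=23  P5=26  P6=27
Turnaround (C−A): P1=9  P2=15  P3=16  P4=23  P5=26  P6=27
Waiting = turnaround − burst: P1=0, P2=9, P3=15, P4=16, P5=23, P6=26
Total waiting = 0 + 9 + 15 + 16 + 23 + 26 = 89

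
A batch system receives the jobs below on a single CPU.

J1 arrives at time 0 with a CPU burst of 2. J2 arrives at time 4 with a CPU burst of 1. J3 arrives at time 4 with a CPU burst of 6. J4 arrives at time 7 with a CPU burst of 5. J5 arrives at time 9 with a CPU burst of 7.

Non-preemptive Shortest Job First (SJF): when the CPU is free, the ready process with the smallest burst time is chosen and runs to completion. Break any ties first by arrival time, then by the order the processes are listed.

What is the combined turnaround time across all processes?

33

Schedule: | J1 0-2 | idle 2-4 | J2 4-5 | J3 5-11 | J4 11-16 | J5 16-23 |
Completion: J1=2  J2=5  J3=11  J4=16  J5=23
Turnaround = completion − arrival: J1=2, J2=1, J3=7, J4=9, J5=14
Total turnaround = 2 + 1 + 7 + 9 + 14 = 33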